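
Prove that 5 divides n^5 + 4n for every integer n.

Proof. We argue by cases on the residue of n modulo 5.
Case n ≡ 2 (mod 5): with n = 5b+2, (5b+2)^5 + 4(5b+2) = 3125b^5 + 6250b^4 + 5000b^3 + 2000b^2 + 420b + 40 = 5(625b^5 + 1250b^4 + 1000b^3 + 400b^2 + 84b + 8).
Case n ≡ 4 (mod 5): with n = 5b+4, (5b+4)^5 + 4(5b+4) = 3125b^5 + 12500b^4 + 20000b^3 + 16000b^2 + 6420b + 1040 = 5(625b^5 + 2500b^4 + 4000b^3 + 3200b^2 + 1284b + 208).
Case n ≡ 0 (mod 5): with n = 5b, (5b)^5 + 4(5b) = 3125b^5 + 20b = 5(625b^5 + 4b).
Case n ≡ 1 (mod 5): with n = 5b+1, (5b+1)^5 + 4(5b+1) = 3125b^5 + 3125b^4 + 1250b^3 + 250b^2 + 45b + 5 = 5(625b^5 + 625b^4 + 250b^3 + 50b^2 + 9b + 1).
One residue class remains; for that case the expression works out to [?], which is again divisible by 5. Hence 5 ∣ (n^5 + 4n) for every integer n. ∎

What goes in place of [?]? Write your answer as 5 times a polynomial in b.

The residues treated are {2, 4, 0, 1}, so the missing case is n ≡ 3 (mod 5); write n = 5b+3.
Then (5b+3)^5 + 4(5b+3) = 3125b^5 + 9375b^4 + 11250b^3 + 6750b^2 + 2045b + 255 = 5(625b^5 + 1875b^4 + 2250b^3 + 1350b^2 + 409b + 51).

5(625b^5 + 1875b^4 + 2250b^3 + 1350b^2 + 409b + 51)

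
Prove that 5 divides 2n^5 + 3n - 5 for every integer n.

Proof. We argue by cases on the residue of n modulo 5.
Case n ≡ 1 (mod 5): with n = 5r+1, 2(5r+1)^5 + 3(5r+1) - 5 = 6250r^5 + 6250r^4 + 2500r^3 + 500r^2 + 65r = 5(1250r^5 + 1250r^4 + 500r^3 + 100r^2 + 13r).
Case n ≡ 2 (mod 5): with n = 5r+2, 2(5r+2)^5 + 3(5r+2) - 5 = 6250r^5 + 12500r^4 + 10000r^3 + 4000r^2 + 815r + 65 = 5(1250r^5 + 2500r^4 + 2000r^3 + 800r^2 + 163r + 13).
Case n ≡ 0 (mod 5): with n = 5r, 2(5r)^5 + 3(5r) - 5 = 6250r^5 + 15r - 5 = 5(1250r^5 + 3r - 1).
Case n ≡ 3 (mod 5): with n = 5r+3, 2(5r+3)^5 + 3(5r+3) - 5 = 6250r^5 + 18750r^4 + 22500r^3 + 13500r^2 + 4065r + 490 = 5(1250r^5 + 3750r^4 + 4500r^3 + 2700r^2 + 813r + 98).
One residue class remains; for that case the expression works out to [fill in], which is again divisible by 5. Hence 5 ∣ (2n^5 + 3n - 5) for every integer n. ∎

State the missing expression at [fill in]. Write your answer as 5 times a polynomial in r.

5(1250r^5 + 5000r^4 + 8000r^3 + 6400r^2 + 2563r + 411)

The residues treated are {1, 2, 0, 3}, so the missing case is n ≡ 4 (mod 5); write n = 5r+4.
Then 2(5r+4)^5 + 3(5r+4) - 5 = 6250r^5 + 25000r^4 + 40000r^3 + 32000r^2 + 12815r + 2055 = 5(1250r^5 + 5000r^4 + 8000r^3 + 6400r^2 + 2563r + 411).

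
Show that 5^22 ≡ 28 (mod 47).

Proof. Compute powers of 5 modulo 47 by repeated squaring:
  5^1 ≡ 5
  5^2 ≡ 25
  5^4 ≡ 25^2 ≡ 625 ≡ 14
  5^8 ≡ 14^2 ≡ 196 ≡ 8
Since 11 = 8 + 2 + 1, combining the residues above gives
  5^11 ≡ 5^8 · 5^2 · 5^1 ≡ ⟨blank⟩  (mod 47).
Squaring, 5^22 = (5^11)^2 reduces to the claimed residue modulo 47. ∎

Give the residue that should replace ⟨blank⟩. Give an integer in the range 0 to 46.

Multiply the listed residues: 8 · 25 · 5 = 200 → 1000.
Reducing modulo 47: 1000 = 21·47 + 13, so 5^11 ≡ 13.

13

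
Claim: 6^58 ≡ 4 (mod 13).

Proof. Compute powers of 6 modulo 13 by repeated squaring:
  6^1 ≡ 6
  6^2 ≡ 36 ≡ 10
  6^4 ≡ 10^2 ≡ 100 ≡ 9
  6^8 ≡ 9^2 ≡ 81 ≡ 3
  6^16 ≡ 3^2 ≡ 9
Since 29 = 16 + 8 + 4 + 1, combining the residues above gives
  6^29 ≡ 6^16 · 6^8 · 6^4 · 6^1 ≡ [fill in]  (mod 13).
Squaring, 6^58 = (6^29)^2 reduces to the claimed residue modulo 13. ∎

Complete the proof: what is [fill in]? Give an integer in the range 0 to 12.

6^16 · 6^8 · 6^4 · 6^1 ≡ 9 · 3 · 9 · 6 = 1458.
1458 mod 13 = 2, so 6^29 ≡ 2 (mod 13).

2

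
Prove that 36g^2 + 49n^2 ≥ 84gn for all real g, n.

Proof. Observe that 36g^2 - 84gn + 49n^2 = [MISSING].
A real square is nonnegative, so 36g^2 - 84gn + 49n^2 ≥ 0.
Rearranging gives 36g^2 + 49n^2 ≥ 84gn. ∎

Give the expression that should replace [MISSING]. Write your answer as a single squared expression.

(6g - 7n)^2

36g^2 - 84gn + 49n^2 is a perfect-square trinomial: the outer terms are (6g)^2 and (7n)^2, and the cross term is -2·6g·7n.
So 36g^2 - 84gn + 49n^2 = (6g - 7n)^2 ≥ 0.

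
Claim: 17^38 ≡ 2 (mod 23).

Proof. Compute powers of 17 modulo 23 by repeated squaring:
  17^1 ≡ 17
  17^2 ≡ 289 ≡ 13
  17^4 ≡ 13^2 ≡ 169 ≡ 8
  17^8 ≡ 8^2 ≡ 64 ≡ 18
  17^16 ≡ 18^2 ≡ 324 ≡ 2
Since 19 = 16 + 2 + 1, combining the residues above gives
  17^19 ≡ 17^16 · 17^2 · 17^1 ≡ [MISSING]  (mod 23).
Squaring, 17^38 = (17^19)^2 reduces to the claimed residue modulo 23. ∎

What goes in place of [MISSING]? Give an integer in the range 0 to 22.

17^16 · 17^2 · 17^1 ≡ 2 · 13 · 17 = 442.
442 mod 23 = 5, so 17^19 ≡ 5 (mod 23).

5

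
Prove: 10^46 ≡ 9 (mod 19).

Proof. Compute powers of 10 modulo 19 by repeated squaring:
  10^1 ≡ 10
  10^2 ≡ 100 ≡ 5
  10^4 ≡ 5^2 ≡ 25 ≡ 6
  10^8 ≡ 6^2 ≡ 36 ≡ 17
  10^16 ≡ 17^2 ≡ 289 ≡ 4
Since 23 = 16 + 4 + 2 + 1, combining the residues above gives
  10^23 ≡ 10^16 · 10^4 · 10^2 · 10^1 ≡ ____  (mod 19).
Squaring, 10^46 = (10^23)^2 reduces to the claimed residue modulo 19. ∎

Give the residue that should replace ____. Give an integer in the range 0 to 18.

3

Multiply the listed residues: 4 · 6 · 5 · 10 = 24 → 120 → 1200.
Reducing modulo 19: 1200 = 63·19 + 3, so 10^23 ≡ 3.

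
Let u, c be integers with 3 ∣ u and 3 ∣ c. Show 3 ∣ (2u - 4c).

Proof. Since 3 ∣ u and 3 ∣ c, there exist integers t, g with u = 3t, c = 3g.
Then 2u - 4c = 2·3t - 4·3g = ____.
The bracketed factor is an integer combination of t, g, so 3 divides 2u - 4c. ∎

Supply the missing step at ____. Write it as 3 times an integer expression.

3(-4g + 2t)

Pull the common 3 out of every term: 2·3t - 4·3g = 3(-4g + 2t).
-4g + 2t is an integer, which exhibits the divisibility.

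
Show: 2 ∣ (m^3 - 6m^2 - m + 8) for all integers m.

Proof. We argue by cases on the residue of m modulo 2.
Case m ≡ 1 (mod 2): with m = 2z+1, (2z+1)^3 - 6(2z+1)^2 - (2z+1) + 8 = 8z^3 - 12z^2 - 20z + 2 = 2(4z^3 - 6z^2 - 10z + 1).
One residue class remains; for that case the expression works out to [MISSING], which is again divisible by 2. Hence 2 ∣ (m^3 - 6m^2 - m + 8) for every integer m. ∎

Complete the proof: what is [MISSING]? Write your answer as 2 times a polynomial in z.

2(4z^3 - 12z^2 - z + 4)

The residues treated are {1}, so the missing case is m ≡ 0 (mod 2); write m = 2z.
Then (2z)^3 - 6(2z)^2 - (2z) + 8 = 8z^3 - 24z^2 - 2z + 8 = 2(4z^3 - 12z^2 - z + 4).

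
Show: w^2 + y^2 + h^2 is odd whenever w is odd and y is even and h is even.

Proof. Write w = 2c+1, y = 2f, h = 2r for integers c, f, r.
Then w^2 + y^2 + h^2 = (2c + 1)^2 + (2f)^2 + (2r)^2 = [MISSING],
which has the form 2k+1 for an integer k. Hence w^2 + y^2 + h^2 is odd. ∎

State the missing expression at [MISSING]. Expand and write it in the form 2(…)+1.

2(2c^2 + 2c + 2f^2 + 2r^2) + 1

(2c + 1)^2 + (2f)^2 + (2r)^2 = 4c^2 + 4c + 4f^2 + 4r^2 + 1
= 2(2c^2 + 2c + 2f^2 + 2r^2) + 1.
Since 2c^2 + 2c + 2f^2 + 2r^2 is an integer, the sum of squares is of the form 2k+1 for an integer k.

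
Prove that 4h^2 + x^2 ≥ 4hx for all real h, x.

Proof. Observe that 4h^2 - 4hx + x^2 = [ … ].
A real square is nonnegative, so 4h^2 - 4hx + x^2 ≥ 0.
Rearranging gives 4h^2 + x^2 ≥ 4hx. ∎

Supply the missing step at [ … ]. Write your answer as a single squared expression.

4h^2 - 4hx + x^2 is a perfect-square trinomial: the outer terms are (2h)^2 and (x)^2, and the cross term is -2·2h·x.
So 4h^2 - 4hx + x^2 = (2h - x)^2 ≥ 0.

(2h - x)^2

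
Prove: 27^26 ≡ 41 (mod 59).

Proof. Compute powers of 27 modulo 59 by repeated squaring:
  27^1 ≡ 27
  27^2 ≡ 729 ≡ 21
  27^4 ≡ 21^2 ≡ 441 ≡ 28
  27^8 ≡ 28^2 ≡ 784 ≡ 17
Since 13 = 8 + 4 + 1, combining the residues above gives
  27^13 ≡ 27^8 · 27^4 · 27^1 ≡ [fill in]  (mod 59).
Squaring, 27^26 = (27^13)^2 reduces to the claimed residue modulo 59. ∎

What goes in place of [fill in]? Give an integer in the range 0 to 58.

49

Multiply the listed residues: 17 · 28 · 27 = 476 → 12852.
Reducing modulo 59: 12852 = 217·59 + 49, so 27^13 ≡ 49.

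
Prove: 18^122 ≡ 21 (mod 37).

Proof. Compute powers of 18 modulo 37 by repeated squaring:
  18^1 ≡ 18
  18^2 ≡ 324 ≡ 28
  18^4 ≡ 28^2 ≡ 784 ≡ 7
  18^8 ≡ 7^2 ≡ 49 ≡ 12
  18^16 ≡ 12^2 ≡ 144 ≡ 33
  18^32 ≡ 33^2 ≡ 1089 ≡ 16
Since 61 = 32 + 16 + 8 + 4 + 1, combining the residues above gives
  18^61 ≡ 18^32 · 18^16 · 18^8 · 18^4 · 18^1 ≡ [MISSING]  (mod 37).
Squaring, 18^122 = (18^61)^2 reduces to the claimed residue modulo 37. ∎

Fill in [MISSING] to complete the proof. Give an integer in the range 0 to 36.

Multiply the listed residues: 16 · 33 · 12 · 7 · 18 = 528 → 6336 → 44352 → 798336.
Reducing modulo 37: 798336 = 21576·37 + 24, so 18^61 ≡ 24.

24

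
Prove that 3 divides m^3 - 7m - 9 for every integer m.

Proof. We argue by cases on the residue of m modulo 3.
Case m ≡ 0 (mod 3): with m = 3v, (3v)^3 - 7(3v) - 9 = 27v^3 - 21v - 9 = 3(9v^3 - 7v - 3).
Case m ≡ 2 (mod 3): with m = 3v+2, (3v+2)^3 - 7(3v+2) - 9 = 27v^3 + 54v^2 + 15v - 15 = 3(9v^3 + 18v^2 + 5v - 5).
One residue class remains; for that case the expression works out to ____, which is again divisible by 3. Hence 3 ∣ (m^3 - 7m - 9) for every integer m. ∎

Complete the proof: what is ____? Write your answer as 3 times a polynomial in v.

3(9v^3 + 9v^2 - 4v - 5)

Only m ≡ 1 (mod 3) is unaccounted for. Put m = 3v+1:
(3v+1)^3 - 7(3v+1) - 9 expands to 27v^3 + 27v^2 - 12v - 15,
and factoring out 3 leaves 3(9v^3 + 9v^2 - 4v - 5).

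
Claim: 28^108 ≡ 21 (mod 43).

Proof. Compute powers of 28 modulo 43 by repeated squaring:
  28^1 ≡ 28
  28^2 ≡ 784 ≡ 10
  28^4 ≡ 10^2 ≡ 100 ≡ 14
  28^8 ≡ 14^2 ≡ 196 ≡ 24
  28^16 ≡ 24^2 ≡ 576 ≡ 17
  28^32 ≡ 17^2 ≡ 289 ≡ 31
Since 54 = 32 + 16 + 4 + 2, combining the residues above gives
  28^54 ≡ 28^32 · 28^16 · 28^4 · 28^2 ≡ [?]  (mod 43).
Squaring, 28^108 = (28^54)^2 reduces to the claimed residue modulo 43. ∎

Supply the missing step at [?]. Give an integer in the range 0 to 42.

28^32 · 28^16 · 28^4 · 28^2 ≡ 31 · 17 · 14 · 10 = 73780.
73780 mod 43 = 35, so 28^54 ≡ 35 (mod 43).

35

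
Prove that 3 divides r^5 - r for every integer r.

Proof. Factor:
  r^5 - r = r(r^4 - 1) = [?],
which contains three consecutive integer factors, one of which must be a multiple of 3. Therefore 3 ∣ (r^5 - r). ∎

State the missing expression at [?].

(r - 1)r(r + 1)(r^2 + 1)

r^4 - 1 = (r^2 - 1)(r^2 + 1), and r^2 - 1 = (r-1)(r+1).
So r(r^4 - 1) = (r - 1)r(r + 1)(r^2 + 1).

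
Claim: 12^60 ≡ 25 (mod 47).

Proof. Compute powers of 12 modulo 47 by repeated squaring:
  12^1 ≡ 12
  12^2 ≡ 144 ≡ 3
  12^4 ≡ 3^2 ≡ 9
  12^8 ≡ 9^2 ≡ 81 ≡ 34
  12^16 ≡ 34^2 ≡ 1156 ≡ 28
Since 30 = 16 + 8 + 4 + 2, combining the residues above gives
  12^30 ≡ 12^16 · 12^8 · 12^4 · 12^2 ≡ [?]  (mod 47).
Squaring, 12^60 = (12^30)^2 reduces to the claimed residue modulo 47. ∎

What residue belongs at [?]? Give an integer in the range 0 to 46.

42

Multiply the listed residues: 28 · 34 · 9 · 3 = 952 → 8568 → 25704.
Reducing modulo 47: 25704 = 546·47 + 42, so 12^30 ≡ 42.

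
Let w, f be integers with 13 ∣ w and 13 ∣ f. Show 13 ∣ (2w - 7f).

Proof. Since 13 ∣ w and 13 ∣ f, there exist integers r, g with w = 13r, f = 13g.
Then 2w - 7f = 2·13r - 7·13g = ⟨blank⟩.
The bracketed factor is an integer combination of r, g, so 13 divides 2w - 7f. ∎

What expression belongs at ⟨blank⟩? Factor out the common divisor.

13(-7g + 2r)

Each term has a factor of 13: 2·13r - 7·13g = 13·(-7g + 2r).
Since -7g + 2r is an integer, 13 ∣ (2w - 7f).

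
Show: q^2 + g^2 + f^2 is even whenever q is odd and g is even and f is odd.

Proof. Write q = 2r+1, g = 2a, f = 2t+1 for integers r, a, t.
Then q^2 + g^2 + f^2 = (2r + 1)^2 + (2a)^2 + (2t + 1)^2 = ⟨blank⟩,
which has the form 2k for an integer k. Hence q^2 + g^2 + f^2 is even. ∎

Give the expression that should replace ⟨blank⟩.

2(2a^2 + 2r^2 + 2r + 2t^2 + 2t + 1)

Expanding: (2r + 1)^2 + (2a)^2 + (2t + 1)^2 = 4a^2 + 4r^2 + 4r + 4t^2 + 4t + 2.
Every term is even; pulling out the factor of 2 gives 2(2a^2 + 2r^2 + 2r + 2t^2 + 2t + 1).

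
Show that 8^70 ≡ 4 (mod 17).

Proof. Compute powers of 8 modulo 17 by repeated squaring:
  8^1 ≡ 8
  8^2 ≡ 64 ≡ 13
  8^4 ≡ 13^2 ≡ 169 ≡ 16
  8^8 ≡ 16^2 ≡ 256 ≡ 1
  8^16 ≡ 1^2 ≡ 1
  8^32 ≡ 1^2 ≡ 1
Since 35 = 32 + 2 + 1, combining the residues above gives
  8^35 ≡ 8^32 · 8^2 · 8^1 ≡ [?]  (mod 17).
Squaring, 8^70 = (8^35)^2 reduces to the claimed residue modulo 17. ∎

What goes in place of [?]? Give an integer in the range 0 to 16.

2

Multiply the listed residues: 1 · 13 · 8 = 13 → 104.
Reducing modulo 17: 104 = 6·17 + 2, so 8^35 ≡ 2.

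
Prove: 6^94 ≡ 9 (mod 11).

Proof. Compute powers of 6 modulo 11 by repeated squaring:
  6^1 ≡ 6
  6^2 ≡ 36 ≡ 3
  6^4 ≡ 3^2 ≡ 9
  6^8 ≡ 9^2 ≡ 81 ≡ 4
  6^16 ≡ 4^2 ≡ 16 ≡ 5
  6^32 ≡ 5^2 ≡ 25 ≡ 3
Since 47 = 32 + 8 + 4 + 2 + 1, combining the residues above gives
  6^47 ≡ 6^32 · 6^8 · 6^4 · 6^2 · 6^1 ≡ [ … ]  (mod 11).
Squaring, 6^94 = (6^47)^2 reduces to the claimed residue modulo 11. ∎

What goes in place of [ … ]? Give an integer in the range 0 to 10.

8

Multiply the listed residues: 3 · 4 · 9 · 3 · 6 = 12 → 108 → 324 → 1944.
Reducing modulo 11: 1944 = 176·11 + 8, so 6^47 ≡ 8.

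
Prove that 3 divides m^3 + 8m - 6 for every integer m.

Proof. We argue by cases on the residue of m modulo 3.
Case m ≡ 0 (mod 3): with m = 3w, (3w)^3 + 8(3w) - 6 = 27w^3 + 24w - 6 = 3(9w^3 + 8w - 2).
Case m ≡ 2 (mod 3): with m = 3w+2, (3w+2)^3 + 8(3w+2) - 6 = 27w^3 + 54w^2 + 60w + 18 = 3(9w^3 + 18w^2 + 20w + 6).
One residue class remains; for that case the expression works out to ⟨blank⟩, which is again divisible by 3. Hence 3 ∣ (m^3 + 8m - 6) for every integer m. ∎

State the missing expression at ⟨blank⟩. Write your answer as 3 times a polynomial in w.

The residues treated are {0, 2}, so the missing case is m ≡ 1 (mod 3); write m = 3w+1.
Then (3w+1)^3 + 8(3w+1) - 6 = 27w^3 + 27w^2 + 33w + 3 = 3(9w^3 + 9w^2 + 11w + 1).

3(9w^3 + 9w^2 + 11w + 1)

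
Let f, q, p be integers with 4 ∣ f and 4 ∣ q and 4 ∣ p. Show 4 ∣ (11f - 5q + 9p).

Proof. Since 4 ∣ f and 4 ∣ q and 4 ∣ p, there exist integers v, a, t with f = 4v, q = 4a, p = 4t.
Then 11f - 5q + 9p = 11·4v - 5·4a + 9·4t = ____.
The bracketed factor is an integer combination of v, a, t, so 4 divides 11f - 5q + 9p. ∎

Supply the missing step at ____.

Each term has a factor of 4: 11·4v - 5·4a + 9·4t = 4·(-5a + 9t + 11v).
Since -5a + 9t + 11v is an integer, 4 ∣ (11f - 5q + 9p).

4(-5a + 9t + 11v)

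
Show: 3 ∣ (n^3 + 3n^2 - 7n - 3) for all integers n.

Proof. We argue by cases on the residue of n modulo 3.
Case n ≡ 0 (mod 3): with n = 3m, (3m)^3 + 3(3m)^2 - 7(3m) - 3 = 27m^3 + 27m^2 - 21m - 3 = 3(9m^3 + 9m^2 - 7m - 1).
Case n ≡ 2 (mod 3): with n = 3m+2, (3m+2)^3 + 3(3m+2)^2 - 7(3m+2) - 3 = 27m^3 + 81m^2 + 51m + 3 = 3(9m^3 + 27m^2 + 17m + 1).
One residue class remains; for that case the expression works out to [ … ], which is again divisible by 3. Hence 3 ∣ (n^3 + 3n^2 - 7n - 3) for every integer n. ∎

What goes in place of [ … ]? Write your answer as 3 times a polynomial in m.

Only n ≡ 1 (mod 3) is unaccounted for. Put n = 3m+1:
(3m+1)^3 + 3(3m+1)^2 - 7(3m+1) - 3 expands to 27m^3 + 54m^2 + 6m - 6,
and factoring out 3 leaves 3(9m^3 + 18m^2 + 2m - 2).

3(9m^3 + 18m^2 + 2m - 2)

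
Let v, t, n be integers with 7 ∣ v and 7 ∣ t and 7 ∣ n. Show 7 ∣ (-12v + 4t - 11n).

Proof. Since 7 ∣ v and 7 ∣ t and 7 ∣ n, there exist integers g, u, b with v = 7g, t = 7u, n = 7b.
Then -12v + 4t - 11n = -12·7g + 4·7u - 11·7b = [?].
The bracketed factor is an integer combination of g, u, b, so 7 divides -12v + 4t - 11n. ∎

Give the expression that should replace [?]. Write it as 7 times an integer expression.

7(-11b - 12g + 4u)

Pull the common 7 out of every term: -12·7g + 4·7u - 11·7b = 7(-11b - 12g + 4u).
-11b - 12g + 4u is an integer, which exhibits the divisibility.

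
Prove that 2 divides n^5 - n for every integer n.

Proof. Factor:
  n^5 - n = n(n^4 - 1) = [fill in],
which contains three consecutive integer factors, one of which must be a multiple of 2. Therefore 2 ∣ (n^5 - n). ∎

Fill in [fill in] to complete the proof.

(n - 1)n(n + 1)(n^2 + 1)

n^4 - 1 = (n^2 - 1)(n^2 + 1), and n^2 - 1 = (n-1)(n+1).
So n(n^4 - 1) = (n - 1)n(n + 1)(n^2 + 1).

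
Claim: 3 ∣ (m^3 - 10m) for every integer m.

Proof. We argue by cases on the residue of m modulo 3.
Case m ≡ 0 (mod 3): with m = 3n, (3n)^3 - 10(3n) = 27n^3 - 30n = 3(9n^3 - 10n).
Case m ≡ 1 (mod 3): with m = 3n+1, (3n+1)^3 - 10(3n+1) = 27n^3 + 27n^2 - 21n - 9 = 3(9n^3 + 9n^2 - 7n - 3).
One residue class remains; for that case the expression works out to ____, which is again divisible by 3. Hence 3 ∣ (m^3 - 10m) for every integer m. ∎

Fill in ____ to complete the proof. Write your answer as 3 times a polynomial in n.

Only m ≡ 2 (mod 3) is unaccounted for. Put m = 3n+2:
(3n+2)^3 - 10(3n+2) expands to 27n^3 + 54n^2 + 6n - 12,
and factoring out 3 leaves 3(9n^3 + 18n^2 + 2n - 4).

3(9n^3 + 18n^2 + 2n - 4)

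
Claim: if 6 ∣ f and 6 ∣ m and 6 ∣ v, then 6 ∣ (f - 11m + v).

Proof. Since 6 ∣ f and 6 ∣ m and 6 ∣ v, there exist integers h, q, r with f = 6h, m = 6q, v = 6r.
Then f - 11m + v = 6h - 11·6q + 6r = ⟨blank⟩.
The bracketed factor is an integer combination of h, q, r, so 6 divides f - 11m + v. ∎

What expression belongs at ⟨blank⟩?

6(h - 11q + r)

Pull the common 6 out of every term: 6h - 11·6q + 6r = 6(h - 11q + r).
h - 11q + r is an integer, which exhibits the divisibility.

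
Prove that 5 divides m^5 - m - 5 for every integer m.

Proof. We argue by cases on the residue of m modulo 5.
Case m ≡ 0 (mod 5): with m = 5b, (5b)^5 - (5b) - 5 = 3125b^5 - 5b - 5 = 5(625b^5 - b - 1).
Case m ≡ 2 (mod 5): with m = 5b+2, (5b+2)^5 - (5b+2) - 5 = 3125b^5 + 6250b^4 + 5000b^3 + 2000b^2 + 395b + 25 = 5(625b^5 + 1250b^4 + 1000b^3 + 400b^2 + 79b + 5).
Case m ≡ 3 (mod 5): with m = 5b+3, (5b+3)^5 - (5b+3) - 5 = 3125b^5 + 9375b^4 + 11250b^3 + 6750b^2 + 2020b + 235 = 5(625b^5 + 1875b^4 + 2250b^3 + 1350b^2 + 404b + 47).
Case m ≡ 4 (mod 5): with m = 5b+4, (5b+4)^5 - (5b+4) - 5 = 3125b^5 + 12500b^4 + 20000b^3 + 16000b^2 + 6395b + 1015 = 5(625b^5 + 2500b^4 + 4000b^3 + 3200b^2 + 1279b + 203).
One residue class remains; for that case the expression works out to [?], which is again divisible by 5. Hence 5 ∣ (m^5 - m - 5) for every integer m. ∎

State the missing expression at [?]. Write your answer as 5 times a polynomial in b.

Only m ≡ 1 (mod 5) is unaccounted for. Put m = 5b+1:
(5b+1)^5 - (5b+1) - 5 expands to 3125b^5 + 3125b^4 + 1250b^3 + 250b^2 + 20b - 5,
and factoring out 5 leaves 5(625b^5 + 625b^4 + 250b^3 + 50b^2 + 4b - 1).

5(625b^5 + 625b^4 + 250b^3 + 50b^2 + 4b - 1)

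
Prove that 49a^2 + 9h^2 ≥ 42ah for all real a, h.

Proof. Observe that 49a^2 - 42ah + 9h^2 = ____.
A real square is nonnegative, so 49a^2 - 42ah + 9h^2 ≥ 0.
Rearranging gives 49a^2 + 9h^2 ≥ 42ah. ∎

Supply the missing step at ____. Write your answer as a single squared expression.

(7a - 3h)^2

The leading and trailing coefficients are 7^2 and 3^2, and 42 = 2·7·3, so the trinomial is (7a - 3h)^2.
Hence 49a^2 - 42ah + 9h^2 ≥ 0.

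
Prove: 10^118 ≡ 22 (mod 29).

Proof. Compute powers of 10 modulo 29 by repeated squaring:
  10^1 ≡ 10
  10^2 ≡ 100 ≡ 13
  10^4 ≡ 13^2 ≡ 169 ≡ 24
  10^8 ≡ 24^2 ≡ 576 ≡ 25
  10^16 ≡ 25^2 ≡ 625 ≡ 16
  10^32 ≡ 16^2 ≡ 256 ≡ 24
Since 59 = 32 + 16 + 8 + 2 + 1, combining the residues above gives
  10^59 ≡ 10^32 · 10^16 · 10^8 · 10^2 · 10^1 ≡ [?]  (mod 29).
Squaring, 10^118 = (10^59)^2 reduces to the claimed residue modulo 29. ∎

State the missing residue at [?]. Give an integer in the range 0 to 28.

14

10^32 · 10^16 · 10^8 · 10^2 · 10^1 ≡ 24 · 16 · 25 · 13 · 10 = 1248000.
1248000 mod 29 = 14, so 10^59 ≡ 14 (mod 29).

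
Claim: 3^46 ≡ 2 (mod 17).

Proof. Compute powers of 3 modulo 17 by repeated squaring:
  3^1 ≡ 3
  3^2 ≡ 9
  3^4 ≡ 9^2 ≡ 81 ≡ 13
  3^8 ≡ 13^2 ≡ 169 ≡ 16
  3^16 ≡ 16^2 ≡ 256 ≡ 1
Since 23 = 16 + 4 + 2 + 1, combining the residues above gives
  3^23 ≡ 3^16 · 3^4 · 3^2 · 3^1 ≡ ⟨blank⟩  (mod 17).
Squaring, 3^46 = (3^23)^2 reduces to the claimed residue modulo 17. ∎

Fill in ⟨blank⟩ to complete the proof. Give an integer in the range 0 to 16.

Multiply the listed residues: 1 · 13 · 9 · 3 = 13 → 117 → 351.
Reducing modulo 17: 351 = 20·17 + 11, so 3^23 ≡ 11.

11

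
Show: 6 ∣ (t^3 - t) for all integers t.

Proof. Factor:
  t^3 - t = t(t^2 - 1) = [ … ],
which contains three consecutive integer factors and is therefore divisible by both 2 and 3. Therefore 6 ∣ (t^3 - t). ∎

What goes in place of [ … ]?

t(t^2 - 1) = t(t - 1)(t + 1) = (t - 1)t(t + 1).
These three factors are consecutive integers, so their product is divisible by 6.

(t - 1)t(t + 1)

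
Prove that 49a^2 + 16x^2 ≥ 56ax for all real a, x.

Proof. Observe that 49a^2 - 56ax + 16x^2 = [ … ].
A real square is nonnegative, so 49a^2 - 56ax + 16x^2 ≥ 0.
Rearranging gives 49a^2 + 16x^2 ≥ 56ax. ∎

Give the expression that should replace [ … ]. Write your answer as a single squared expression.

(7a - 4x)^2

The leading and trailing coefficients are 7^2 and 4^2, and 56 = 2·7·4, so the trinomial is (7a - 4x)^2.
Hence 49a^2 - 56ax + 16x^2 ≥ 0.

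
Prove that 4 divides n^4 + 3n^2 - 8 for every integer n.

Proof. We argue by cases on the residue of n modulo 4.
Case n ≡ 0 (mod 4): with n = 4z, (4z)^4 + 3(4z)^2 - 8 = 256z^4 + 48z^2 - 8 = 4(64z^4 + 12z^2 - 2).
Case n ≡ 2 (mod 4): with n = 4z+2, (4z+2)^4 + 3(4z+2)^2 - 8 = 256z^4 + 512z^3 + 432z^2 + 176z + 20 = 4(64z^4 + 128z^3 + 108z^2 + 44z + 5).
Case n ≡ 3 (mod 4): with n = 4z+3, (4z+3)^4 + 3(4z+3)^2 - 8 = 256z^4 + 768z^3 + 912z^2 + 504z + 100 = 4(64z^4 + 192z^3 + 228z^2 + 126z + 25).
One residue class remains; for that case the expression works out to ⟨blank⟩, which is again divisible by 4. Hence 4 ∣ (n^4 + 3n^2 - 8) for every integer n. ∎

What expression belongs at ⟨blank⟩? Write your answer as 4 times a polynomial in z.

4(64z^4 + 64z^3 + 36z^2 + 10z - 1)

The residues treated are {0, 2, 3}, so the missing case is n ≡ 1 (mod 4); write n = 4z+1.
Then (4z+1)^4 + 3(4z+1)^2 - 8 = 256z^4 + 256z^3 + 144z^2 + 40z - 4 = 4(64z^4 + 64z^3 + 36z^2 + 10z - 1).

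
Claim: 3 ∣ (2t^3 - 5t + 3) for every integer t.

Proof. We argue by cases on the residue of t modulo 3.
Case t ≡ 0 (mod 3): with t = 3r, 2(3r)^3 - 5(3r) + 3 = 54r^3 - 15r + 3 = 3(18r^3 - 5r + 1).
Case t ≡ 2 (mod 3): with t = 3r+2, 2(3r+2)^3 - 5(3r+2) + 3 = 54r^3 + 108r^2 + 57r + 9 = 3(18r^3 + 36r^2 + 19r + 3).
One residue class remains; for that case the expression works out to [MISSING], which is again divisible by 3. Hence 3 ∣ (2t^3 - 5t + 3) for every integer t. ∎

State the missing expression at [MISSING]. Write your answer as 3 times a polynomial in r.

3(18r^3 + 18r^2 + r)

Only t ≡ 1 (mod 3) is unaccounted for. Put t = 3r+1:
2(3r+1)^3 - 5(3r+1) + 3 expands to 54r^3 + 54r^2 + 3r,
and factoring out 3 leaves 3(18r^3 + 18r^2 + r).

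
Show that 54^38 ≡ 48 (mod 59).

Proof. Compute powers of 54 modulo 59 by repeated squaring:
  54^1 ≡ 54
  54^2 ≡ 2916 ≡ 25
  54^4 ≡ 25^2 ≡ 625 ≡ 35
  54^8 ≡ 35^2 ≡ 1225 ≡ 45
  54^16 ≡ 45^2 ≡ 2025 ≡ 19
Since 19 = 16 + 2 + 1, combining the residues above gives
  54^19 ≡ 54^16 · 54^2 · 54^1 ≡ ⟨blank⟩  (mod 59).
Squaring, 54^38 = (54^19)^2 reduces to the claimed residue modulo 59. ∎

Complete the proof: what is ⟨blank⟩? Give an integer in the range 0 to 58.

Multiply the listed residues: 19 · 25 · 54 = 475 → 25650.
Reducing modulo 59: 25650 = 434·59 + 44, so 54^19 ≡ 44.

44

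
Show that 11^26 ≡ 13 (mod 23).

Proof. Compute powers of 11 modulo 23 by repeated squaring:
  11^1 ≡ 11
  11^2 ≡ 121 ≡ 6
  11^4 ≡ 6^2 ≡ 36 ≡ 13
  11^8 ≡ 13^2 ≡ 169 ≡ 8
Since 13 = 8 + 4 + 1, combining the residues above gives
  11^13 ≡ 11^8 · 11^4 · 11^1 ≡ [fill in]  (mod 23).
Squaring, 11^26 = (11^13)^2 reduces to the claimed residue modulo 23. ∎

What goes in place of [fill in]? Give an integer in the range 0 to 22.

Multiply the listed residues: 8 · 13 · 11 = 104 → 1144.
Reducing modulo 23: 1144 = 49·23 + 17, so 11^13 ≡ 17.

17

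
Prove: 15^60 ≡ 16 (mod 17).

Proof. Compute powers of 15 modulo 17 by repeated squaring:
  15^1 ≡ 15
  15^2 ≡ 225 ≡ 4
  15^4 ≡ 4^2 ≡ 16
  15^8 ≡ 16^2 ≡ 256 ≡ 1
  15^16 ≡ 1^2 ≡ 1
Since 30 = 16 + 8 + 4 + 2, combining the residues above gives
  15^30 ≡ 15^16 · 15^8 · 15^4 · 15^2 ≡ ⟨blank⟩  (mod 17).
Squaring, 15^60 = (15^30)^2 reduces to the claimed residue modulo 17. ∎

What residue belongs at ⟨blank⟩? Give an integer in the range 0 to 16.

15^16 · 15^8 · 15^4 · 15^2 ≡ 1 · 1 · 16 · 4 = 64.
64 mod 17 = 13, so 15^30 ≡ 13 (mod 17).

13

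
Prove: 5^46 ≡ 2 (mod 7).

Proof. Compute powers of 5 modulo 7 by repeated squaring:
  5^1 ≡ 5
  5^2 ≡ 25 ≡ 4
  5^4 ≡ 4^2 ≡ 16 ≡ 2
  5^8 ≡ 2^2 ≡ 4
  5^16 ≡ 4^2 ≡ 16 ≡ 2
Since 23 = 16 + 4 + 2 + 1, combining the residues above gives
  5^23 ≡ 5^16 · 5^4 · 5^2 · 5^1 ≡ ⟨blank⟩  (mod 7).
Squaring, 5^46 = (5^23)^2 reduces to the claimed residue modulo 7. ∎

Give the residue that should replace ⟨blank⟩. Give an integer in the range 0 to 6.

5^16 · 5^4 · 5^2 · 5^1 ≡ 2 · 2 · 4 · 5 = 80.
80 mod 7 = 3, so 5^23 ≡ 3 (mod 7).

3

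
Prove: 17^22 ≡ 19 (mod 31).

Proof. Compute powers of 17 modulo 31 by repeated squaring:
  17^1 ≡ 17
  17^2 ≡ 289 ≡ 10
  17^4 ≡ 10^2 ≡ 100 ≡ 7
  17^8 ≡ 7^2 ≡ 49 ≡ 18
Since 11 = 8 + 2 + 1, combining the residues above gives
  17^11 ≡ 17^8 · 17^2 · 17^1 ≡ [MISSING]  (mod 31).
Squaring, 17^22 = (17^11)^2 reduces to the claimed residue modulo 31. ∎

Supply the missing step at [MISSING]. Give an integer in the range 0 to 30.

22

Multiply the listed residues: 18 · 10 · 17 = 180 → 3060.
Reducing modulo 31: 3060 = 98·31 + 22, so 17^11 ≡ 22.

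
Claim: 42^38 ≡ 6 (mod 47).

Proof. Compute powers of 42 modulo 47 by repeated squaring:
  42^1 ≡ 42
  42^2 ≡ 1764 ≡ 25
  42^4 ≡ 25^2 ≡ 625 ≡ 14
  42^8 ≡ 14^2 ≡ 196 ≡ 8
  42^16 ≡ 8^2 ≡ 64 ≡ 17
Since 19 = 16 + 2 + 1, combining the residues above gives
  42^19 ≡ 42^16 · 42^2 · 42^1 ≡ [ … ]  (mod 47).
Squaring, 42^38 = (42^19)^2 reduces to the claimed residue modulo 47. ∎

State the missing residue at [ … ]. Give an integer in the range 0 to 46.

Multiply the listed residues: 17 · 25 · 42 = 425 → 17850.
Reducing modulo 47: 17850 = 379·47 + 37, so 42^19 ≡ 37.

37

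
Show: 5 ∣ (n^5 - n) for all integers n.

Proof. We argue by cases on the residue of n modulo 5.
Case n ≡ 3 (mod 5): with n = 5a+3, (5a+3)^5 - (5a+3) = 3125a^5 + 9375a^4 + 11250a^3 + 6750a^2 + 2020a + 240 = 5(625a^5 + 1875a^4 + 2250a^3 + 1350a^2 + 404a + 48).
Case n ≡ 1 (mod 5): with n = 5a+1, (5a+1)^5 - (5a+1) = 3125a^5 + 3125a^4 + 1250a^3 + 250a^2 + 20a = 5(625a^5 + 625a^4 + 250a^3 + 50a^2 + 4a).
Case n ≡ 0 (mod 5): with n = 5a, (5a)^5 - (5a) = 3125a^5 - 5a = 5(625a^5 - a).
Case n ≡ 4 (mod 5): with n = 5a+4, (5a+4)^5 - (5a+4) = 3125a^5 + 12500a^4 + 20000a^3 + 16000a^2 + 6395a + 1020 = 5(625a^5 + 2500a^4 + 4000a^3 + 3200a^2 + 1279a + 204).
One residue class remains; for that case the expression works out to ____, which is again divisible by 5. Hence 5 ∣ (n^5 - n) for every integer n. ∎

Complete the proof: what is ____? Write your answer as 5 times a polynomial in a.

Only n ≡ 2 (mod 5) is unaccounted for. Put n = 5a+2:
(5a+2)^5 - (5a+2) expands to 3125a^5 + 6250a^4 + 5000a^3 + 2000a^2 + 395a + 30,
and factoring out 5 leaves 5(625a^5 + 1250a^4 + 1000a^3 + 400a^2 + 79a + 6).

5(625a^5 + 1250a^4 + 1000a^3 + 400a^2 + 79a + 6)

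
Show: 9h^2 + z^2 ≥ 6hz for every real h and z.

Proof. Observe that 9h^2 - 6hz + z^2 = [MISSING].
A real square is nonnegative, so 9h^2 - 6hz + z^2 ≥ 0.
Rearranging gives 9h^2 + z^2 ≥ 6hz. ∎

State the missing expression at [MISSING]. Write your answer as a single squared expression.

The leading and trailing coefficients are 3^2 and 1^2, and 6 = 2·3·1, so the trinomial is (3h - z)^2.
Hence 9h^2 - 6hz + z^2 ≥ 0.

(3h - z)^2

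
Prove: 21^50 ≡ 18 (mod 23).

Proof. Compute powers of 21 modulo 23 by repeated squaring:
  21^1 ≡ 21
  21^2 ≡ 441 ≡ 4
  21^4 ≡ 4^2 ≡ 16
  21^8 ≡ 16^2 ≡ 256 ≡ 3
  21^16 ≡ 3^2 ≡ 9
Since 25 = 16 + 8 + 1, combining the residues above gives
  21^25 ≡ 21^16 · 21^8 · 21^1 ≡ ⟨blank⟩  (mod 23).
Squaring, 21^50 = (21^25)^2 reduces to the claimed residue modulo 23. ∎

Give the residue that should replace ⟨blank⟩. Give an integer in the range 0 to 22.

21^16 · 21^8 · 21^1 ≡ 9 · 3 · 21 = 567.
567 mod 23 = 15, so 21^25 ≡ 15 (mod 23).

15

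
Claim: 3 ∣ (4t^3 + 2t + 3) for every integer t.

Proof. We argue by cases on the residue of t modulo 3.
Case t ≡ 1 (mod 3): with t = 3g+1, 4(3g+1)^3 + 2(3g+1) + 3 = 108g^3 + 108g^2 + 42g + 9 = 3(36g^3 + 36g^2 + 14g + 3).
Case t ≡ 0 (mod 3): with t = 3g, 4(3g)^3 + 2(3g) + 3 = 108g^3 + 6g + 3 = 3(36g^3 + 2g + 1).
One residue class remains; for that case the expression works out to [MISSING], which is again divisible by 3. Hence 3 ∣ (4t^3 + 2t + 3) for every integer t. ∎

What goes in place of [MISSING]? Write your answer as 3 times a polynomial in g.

Only t ≡ 2 (mod 3) is unaccounted for. Put t = 3g+2:
4(3g+2)^3 + 2(3g+2) + 3 expands to 108g^3 + 216g^2 + 150g + 39,
and factoring out 3 leaves 3(36g^3 + 72g^2 + 50g + 13).

3(36g^3 + 72g^2 + 50g + 13)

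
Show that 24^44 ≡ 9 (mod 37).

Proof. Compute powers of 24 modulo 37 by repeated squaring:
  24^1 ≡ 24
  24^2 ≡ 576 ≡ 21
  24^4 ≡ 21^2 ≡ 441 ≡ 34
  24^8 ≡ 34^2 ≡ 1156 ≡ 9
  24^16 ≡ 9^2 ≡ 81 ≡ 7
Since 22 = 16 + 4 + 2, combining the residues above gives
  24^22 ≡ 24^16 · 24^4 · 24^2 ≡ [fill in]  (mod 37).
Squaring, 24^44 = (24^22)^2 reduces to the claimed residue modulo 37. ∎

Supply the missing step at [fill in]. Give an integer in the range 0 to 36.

24^16 · 24^4 · 24^2 ≡ 7 · 34 · 21 = 4998.
4998 mod 37 = 3, so 24^22 ≡ 3 (mod 37).

3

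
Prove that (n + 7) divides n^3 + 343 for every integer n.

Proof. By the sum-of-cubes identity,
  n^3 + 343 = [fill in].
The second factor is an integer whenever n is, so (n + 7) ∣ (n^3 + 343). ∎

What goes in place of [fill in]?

(n + 7)(n^2 - 7n + 49)

a^3 + b^3 = (a + b)(a^2 - ab + b^2). With a = n, b = 7:
n^3 + 343 = (n + 7)(n^2 - 7n + 49).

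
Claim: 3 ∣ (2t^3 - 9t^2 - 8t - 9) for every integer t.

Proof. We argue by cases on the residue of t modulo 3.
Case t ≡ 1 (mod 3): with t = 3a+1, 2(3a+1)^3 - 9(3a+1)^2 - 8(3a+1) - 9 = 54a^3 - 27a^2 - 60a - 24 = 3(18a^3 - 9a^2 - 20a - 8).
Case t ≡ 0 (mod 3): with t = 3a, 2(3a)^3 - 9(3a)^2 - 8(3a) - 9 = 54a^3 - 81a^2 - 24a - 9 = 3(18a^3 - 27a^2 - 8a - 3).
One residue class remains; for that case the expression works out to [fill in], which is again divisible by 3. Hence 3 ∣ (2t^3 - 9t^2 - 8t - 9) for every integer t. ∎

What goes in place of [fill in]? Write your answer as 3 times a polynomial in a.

3(18a^3 + 9a^2 - 20a - 15)

The residues treated are {1, 0}, so the missing case is t ≡ 2 (mod 3); write t = 3a+2.
Then 2(3a+2)^3 - 9(3a+2)^2 - 8(3a+2) - 9 = 54a^3 + 27a^2 - 60a - 45 = 3(18a^3 + 9a^2 - 20a - 15).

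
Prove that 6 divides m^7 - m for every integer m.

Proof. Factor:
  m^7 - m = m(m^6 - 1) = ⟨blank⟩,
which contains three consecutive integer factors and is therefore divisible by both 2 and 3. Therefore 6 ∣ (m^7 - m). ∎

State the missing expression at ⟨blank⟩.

m^6 - 1 = (m^2 - 1)(m^4 + m^2 + 1), and m^2 - 1 = (m-1)(m+1).
So m(m^6 - 1) = (m - 1)m(m + 1)(m^4 + m^2 + 1).

(m - 1)m(m + 1)(m^4 + m^2 + 1)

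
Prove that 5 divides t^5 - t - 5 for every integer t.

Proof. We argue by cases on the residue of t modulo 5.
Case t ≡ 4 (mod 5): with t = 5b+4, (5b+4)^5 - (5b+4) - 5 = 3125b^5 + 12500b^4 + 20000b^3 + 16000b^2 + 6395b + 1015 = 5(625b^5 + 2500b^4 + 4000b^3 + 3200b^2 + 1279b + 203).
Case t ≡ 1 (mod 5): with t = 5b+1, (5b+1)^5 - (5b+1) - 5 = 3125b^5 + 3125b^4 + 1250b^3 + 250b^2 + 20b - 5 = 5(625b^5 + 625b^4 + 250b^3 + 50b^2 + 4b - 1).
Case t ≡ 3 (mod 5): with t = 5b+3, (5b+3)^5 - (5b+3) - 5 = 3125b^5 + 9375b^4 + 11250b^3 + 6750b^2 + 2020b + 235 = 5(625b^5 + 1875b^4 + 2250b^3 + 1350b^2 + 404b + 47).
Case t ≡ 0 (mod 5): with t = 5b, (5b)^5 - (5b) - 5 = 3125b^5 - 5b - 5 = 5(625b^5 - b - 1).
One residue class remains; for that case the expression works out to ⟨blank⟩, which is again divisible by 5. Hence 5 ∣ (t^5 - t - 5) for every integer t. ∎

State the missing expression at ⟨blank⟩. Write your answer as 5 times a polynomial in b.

5(625b^5 + 1250b^4 + 1000b^3 + 400b^2 + 79b + 5)

Only t ≡ 2 (mod 5) is unaccounted for. Put t = 5b+2:
(5b+2)^5 - (5b+2) - 5 expands to 3125b^5 + 6250b^4 + 5000b^3 + 2000b^2 + 395b + 25,
and factoring out 5 leaves 5(625b^5 + 1250b^4 + 1000b^3 + 400b^2 + 79b + 5).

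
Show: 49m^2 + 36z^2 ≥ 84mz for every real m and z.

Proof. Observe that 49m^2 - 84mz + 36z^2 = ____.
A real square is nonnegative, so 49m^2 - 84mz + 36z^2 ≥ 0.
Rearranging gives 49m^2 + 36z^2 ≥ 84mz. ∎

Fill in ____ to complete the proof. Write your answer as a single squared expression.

(7m - 6z)^2

The leading and trailing coefficients are 7^2 and 6^2, and 84 = 2·7·6, so the trinomial is (7m - 6z)^2.
Hence 49m^2 - 84mz + 36z^2 ≥ 0.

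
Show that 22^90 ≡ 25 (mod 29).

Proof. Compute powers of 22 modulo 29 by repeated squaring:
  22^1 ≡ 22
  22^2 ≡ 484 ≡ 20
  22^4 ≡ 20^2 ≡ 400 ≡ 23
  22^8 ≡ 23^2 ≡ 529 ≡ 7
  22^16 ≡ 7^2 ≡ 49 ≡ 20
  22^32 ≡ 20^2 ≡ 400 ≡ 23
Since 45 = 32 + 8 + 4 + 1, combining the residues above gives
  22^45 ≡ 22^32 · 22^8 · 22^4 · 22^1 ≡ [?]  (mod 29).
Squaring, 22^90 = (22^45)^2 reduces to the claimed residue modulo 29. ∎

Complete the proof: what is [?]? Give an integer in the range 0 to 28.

Multiply the listed residues: 23 · 7 · 23 · 22 = 161 → 3703 → 81466.
Reducing modulo 29: 81466 = 2809·29 + 5, so 22^45 ≡ 5.

5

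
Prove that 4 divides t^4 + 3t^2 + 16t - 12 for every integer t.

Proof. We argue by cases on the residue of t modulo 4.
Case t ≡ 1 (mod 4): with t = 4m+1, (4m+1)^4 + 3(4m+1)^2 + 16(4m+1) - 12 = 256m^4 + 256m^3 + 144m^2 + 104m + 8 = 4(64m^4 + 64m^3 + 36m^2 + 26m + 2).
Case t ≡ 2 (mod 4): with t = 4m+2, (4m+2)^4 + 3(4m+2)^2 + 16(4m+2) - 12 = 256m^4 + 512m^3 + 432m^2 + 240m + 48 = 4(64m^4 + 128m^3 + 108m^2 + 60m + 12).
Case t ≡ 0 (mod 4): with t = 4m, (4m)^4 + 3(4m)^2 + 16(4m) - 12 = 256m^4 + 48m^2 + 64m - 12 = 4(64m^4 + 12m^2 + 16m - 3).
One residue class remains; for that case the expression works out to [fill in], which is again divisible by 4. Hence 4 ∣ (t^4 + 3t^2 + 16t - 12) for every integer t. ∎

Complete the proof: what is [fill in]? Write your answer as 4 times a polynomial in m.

Only t ≡ 3 (mod 4) is unaccounted for. Put t = 4m+3:
(4m+3)^4 + 3(4m+3)^2 + 16(4m+3) - 12 expands to 256m^4 + 768m^3 + 912m^2 + 568m + 144,
and factoring out 4 leaves 4(64m^4 + 192m^3 + 228m^2 + 142m + 36).

4(64m^4 + 192m^3 + 228m^2 + 142m + 36)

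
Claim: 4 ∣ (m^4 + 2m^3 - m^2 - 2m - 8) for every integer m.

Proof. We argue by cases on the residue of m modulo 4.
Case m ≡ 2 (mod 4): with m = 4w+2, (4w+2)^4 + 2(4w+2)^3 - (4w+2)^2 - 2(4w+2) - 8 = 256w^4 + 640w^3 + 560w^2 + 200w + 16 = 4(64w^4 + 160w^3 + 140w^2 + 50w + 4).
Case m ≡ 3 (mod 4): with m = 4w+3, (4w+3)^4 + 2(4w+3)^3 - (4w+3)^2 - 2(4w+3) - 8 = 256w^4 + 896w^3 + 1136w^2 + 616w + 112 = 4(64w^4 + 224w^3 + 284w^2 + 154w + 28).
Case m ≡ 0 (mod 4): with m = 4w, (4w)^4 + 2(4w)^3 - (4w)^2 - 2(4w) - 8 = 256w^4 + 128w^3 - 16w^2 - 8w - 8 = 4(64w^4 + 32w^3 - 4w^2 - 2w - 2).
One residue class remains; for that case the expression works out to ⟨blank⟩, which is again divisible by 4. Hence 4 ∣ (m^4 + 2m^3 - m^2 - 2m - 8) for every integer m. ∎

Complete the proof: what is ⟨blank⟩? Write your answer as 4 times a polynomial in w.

Only m ≡ 1 (mod 4) is unaccounted for. Put m = 4w+1:
(4w+1)^4 + 2(4w+1)^3 - (4w+1)^2 - 2(4w+1) - 8 expands to 256w^4 + 384w^3 + 176w^2 + 24w - 8,
and factoring out 4 leaves 4(64w^4 + 96w^3 + 44w^2 + 6w - 2).

4(64w^4 + 96w^3 + 44w^2 + 6w - 2)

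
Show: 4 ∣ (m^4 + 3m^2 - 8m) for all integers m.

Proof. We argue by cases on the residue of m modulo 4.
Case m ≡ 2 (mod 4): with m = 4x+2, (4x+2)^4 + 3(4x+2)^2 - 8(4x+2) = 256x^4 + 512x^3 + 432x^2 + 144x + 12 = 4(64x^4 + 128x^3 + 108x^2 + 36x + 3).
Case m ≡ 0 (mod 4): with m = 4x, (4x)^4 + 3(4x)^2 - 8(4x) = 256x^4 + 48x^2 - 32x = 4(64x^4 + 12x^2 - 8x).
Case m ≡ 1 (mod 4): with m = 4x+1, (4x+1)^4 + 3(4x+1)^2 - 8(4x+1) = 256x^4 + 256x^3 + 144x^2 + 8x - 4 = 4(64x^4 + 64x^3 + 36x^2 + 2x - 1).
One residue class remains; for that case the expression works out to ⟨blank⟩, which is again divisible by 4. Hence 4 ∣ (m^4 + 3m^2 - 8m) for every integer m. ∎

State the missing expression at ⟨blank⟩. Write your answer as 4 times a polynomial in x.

4(64x^4 + 192x^3 + 228x^2 + 118x + 21)

The residues treated are {2, 0, 1}, so the missing case is m ≡ 3 (mod 4); write m = 4x+3.
Then (4x+3)^4 + 3(4x+3)^2 - 8(4x+3) = 256x^4 + 768x^3 + 912x^2 + 472x + 84 = 4(64x^4 + 192x^3 + 228x^2 + 118x + 21).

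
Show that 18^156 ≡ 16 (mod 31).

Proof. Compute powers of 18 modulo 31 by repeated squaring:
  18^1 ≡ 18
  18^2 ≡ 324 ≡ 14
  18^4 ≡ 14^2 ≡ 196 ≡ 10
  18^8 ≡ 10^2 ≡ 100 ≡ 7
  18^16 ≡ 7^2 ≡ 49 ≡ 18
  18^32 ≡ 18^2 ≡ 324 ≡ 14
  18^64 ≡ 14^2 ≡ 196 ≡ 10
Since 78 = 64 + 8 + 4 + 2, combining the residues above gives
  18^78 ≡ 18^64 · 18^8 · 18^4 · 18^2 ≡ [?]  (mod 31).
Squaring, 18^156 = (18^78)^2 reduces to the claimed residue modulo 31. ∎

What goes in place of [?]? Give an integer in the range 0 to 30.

4

Multiply the listed residues: 10 · 7 · 10 · 14 = 70 → 700 → 9800.
Reducing modulo 31: 9800 = 316·31 + 4, so 18^78 ≡ 4.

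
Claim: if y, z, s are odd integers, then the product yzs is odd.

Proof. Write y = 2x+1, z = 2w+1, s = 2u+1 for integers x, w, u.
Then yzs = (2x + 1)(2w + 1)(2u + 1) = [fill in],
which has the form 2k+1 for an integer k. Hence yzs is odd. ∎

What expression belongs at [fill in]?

2(4uwx + 2uw + 2ux + u + 2wx + w + x) + 1

Expanding: (2x + 1)(2w + 1)(2u + 1) = 8uwx + 4uw + 4ux + 2u + 4wx + 2w + 2x + 1.
Every term except the constant is even, so this is 2(4uwx + 2uw + 2ux + u + 2wx + w + x) + 1,
and 4uwx + 2uw + 2ux + u + 2wx + w + x ∈ ℤ gives the required form.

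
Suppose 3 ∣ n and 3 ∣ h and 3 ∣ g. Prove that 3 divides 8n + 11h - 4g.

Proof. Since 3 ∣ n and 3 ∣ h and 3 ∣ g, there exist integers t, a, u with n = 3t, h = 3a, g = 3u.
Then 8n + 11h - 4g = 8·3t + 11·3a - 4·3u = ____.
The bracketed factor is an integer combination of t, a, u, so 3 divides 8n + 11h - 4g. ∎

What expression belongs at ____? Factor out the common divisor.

Pull the common 3 out of every term: 8·3t + 11·3a - 4·3u = 3(11a + 8t - 4u).
11a + 8t - 4u is an integer, which exhibits the divisibility.

3(11a + 8t - 4u)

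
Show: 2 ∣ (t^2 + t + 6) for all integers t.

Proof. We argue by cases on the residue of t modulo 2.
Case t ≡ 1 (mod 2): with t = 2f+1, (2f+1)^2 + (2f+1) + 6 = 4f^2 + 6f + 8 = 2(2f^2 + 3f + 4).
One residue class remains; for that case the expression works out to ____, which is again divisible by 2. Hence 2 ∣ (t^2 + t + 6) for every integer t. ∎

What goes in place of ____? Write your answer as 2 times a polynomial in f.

2(2f^2 + f + 3)

The residues treated are {1}, so the missing case is t ≡ 0 (mod 2); write t = 2f.
Then (2f)^2 + (2f) + 6 = 4f^2 + 2f + 6 = 2(2f^2 + f + 3).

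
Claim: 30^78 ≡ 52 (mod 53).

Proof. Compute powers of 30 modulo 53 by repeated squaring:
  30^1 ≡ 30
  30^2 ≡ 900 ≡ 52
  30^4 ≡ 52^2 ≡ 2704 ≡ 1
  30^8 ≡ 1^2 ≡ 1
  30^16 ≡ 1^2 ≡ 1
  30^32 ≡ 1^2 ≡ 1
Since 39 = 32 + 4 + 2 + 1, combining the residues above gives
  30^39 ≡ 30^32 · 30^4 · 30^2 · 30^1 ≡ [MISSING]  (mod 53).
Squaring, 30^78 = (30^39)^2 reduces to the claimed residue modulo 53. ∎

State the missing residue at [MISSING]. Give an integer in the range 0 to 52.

23

30^32 · 30^4 · 30^2 · 30^1 ≡ 1 · 1 · 52 · 30 = 1560.
1560 mod 53 = 23, so 30^39 ≡ 23 (mod 53).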